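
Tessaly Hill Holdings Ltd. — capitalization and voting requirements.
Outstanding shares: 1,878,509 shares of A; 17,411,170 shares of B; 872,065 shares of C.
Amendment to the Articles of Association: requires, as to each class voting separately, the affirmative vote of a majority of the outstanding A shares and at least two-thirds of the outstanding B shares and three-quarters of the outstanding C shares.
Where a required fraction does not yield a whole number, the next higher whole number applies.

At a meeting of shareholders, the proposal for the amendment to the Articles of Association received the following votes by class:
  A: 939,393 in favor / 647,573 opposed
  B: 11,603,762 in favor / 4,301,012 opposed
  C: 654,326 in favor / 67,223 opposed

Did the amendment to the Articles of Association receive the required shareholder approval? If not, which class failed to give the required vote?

Not approved — the B shares did not give the required vote.

A: a majority of 1878509 is 939255; 939,255 required, 939,393 in favor — approved.
B: 2/3 of 17411170 = 11607446.67, rounded up to 11607447; 11,607,447 required, 11,603,762 in favor — not approved.
C: 3/4 of 872065 = 654048.75, rounded up to 654049; 654,049 required, 654,326 in favor — approved.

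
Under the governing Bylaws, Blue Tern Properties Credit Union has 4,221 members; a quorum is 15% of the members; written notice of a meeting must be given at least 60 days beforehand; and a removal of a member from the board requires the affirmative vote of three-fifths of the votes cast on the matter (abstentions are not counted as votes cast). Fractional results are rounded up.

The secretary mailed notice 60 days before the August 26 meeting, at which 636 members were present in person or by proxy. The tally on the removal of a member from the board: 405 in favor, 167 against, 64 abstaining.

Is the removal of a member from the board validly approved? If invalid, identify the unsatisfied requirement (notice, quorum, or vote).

Valid — all requirements satisfied.

Notice: 60 days given; 60 required. Satisfied.
Quorum: 15% of 4,221 = 633.15, rounded up to 634; 636 present. Satisfied.
Vote: requires three-fifths of the votes cast (636 − 64 abstaining = 572); 3/5 of 572 = 343.20, rounded up to 344, so 344 needed; 405 in favor. Satisfied.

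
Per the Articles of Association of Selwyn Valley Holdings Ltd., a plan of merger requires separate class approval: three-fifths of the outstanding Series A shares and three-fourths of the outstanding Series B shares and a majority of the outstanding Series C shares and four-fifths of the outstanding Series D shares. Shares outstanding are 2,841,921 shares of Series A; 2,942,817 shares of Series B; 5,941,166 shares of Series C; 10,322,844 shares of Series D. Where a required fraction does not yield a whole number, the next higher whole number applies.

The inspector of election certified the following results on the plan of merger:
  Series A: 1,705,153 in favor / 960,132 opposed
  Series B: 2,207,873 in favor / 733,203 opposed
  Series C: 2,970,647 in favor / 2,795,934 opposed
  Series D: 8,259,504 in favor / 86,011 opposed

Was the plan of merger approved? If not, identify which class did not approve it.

Series A: 3/5 of 2841921 = 1705152.60, rounded up to 1705153; 1,705,153 required, 1,705,153 in favor — approved.
Series B: 3/4 of 2942817 = 2207112.75, rounded up to 2207113; 2,207,113 required, 2,207,873 in favor — approved.
Series C: a majority of 5941166 is 2970584; 2,970,584 required, 2,970,647 in favor — approved.
Series D: 4/5 of 10322844 = 8258275.20, rounded up to 8258276; 8,258,276 required, 8,259,504 in favor — approved.

Approved — every class gave the required vote.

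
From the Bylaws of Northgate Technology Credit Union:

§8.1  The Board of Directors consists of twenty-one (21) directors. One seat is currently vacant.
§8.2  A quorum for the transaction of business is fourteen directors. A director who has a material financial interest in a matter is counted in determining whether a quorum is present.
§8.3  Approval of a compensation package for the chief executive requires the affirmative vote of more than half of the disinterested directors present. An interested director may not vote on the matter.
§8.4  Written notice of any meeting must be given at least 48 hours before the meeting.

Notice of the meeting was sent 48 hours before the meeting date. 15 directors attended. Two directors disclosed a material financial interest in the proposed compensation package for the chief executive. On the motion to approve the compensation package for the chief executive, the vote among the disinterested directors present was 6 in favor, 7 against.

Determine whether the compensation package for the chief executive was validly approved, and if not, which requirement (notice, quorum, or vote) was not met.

Invalid — vote requirement not satisfied.

Notice: 48 hours given; 48 required (48 ≥ 48). Satisfied.
Quorum: 15 present (interested directors count toward quorum); quorum is 14. Satisfied.
Vote: the compensation package for the chief executive requires a majority of the disinterested directors present (15 − 2 = 13). A majority of 13 is 7, so 7 affirmative votes are needed; 6 voted in favor. Not satisfied.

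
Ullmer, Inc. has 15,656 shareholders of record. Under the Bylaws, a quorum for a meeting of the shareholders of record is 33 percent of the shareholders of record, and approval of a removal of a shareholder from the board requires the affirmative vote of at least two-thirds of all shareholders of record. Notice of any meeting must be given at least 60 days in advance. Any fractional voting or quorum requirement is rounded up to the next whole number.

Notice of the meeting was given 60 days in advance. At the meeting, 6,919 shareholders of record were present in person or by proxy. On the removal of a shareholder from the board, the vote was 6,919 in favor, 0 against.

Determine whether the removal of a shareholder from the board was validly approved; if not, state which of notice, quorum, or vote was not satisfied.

Notice: 60 days given; 60 required. Satisfied.
Quorum: 33% of 15,656 = 5,166.48, rounded up to 5,167; 6,919 present. Satisfied.
Vote: requires two-thirds of all shareholders of record (15,656); 2/3 of 15656 = 10437.33, rounded up to 10438, so 10,438 needed; 6,919 in favor. Not satisfied.

Invalid — vote requirement not satisfied.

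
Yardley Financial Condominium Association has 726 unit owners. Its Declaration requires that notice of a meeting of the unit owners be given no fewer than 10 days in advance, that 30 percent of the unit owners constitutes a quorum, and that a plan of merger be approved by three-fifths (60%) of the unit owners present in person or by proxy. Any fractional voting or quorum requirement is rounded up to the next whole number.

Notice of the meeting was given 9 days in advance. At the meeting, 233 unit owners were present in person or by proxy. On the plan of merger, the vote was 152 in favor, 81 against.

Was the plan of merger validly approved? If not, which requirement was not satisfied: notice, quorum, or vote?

Invalid — notice requirement not satisfied.

Notice: 9 days given; 10 required. Not satisfied.
Quorum: 30% of 726 = 217.80, rounded up to 218; 233 present. Satisfied.
Vote: requires three-fifths of those present (233); 3/5 of 233 = 139.80, rounded up to 140, so 140 needed; 152 in favor. Satisfied.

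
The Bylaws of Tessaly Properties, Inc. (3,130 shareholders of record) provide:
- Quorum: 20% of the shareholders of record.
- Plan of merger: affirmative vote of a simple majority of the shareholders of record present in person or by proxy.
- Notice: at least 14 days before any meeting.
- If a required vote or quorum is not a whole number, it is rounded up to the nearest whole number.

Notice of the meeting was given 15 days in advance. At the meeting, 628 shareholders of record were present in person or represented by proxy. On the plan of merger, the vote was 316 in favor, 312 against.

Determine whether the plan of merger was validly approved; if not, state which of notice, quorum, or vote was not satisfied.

Notice: 15 days given; 14 required. Satisfied.
Quorum: 20% of 3,130 = 626; 628 present. Satisfied.
Vote: requires a majority of those present (628); a majority of 628 is 315, so 315 needed; 316 in favor. Satisfied.

Valid — all requirements satisfied.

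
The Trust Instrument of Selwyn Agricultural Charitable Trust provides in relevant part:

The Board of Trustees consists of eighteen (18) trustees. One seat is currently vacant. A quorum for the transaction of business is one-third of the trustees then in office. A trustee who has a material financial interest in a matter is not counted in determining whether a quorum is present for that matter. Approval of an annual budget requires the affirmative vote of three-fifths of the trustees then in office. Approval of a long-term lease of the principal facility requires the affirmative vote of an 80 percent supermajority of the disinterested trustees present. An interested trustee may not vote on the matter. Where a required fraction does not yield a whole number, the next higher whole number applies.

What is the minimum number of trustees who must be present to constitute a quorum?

1/3 of 17 = 5.67, rounded up to 6.

6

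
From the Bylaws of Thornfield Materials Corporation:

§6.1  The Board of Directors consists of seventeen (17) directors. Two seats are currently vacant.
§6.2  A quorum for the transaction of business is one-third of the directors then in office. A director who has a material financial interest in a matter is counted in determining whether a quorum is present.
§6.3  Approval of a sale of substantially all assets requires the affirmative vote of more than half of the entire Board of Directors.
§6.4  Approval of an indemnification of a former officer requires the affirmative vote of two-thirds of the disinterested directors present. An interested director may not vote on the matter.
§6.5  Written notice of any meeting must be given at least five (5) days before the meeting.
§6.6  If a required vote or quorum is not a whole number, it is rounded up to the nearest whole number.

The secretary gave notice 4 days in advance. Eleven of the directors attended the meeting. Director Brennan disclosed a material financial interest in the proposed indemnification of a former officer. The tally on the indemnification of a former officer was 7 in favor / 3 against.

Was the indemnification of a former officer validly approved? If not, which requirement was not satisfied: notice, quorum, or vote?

Invalid — notice requirement not satisfied.

Notice: 4 days given; 5 required (4 < 5). Not satisfied.
Quorum: 11 present (interested directors count toward quorum); quorum is 5. Satisfied.
Vote: the indemnification of a former officer requires two-thirds of the disinterested directors present (11 − 1 = 10). 2/3 of 10 = 6.67, rounded up to 7, so 7 affirmative votes are needed; 7 voted in favor. Satisfied.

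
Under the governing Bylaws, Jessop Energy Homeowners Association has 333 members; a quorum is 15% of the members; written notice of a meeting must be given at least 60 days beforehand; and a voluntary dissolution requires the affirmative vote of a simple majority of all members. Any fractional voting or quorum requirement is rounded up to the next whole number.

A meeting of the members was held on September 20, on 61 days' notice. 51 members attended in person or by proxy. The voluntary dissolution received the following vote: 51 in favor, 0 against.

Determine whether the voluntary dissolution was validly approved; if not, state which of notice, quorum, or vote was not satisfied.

Notice: 61 days given; 60 required. Satisfied.
Quorum: 15% of 333 = 49.95, rounded up to 50; 51 present. Satisfied.
Vote: requires a majority of all members (333); a majority of 333 is 167, so 167 needed; 51 in favor. Not satisfied.

Invalid — vote requirement not satisfied.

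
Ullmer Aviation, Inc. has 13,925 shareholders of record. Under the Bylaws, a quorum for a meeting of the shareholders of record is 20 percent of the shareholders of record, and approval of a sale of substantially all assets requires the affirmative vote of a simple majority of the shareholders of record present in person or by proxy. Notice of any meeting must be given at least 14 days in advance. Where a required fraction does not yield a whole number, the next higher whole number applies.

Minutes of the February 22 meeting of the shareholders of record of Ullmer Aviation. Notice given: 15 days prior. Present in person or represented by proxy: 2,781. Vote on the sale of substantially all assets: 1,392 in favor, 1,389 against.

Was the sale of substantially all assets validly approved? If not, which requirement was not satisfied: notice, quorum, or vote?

Invalid — quorum requirement not satisfied.

Notice: 15 days given; 14 required. Satisfied.
Quorum: 20% of 13,925 = 2,785; 2,781 present. Not satisfied.
Vote: requires a majority of those present (2,781); a majority of 2781 is 1391, so 1,391 needed; 1,392 in favor. Satisfied.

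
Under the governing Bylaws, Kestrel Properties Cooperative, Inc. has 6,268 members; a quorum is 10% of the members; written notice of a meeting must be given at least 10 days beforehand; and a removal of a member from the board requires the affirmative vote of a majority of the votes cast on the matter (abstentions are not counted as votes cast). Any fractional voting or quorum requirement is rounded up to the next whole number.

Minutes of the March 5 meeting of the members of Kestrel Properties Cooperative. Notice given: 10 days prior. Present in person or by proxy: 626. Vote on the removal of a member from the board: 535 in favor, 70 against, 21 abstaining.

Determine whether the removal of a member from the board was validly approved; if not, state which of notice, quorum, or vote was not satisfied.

Invalid — quorum requirement not satisfied.

Notice: 10 days given; 10 required. Satisfied.
Quorum: 10% of 6,268 = 626.80, rounded up to 627; 626 present. Not satisfied.
Vote: requires a majority of the votes cast (626 − 21 abstaining = 605); a majority of 605 is 303, so 303 needed; 535 in favor. Satisfied.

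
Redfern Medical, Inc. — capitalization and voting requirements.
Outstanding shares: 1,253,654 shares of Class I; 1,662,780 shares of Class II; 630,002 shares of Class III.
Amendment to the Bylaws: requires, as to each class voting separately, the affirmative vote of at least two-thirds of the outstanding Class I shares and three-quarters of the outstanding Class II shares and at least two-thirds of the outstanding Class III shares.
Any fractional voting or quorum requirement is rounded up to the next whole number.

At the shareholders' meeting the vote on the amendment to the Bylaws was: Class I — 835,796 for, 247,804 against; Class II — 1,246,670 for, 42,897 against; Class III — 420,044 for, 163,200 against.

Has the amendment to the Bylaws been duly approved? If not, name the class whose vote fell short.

Not approved — the Class II shares did not give the required vote.

Class I: 2/3 of 1253654 = 835769.33, rounded up to 835770; 835,770 required, 835,796 in favor — approved.
Class II: 3/4 of 1662780 = 1247085; 1,247,085 required, 1,246,670 in favor — not approved.
Class III: 2/3 of 630002 = 420001.33, rounded up to 420002; 420,002 required, 420,044 in favor — approved.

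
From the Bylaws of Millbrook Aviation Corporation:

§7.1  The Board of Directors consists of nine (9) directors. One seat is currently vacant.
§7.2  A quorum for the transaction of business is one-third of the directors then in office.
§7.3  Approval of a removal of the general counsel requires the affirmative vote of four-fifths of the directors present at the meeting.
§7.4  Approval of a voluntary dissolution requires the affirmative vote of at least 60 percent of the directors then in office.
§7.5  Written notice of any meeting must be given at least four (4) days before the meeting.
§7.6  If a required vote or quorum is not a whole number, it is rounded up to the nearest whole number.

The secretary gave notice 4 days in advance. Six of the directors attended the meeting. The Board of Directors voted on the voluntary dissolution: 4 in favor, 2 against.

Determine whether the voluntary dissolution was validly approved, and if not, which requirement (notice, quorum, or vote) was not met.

Notice: 4 days given; 4 required (4 ≥ 4). Satisfied.
Quorum: 6 present; quorum is 3. Satisfied.
Vote: the voluntary dissolution requires three-fifths of the directors then in office (8). 3/5 of 8 = 4.80, rounded up to 5, so 5 affirmative votes are needed; 4 voted in favor. Not satisfied.

Invalid — vote requirement not satisfied.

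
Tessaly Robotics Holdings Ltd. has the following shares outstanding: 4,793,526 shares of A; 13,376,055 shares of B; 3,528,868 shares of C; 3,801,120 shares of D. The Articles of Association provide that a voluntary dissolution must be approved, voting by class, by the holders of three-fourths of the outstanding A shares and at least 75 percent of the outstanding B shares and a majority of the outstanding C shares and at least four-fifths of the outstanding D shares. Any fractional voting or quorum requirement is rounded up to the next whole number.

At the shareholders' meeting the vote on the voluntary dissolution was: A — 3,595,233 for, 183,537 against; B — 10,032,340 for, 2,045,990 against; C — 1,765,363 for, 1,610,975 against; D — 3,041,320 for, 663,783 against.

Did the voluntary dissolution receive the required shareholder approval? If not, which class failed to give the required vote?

Approved — every class gave the required vote.

A: 3/4 of 4793526 = 3595144.50, rounded up to 3595145; 3,595,145 required, 3,595,233 in favor — approved.
B: 3/4 of 13376055 = 10032041.25, rounded up to 10032042; 10,032,042 required, 10,032,340 in favor — approved.
C: a majority of 3528868 is 1764435; 1,764,435 required, 1,765,363 in favor — approved.
D: 4/5 of 3801120 = 3040896; 3,040,896 required, 3,041,320 in favor — approved.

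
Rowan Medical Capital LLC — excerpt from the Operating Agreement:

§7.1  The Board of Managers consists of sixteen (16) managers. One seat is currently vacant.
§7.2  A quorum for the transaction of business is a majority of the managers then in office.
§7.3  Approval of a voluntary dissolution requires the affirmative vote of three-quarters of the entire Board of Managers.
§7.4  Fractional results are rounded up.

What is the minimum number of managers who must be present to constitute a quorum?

8

A majority of 15 is 8.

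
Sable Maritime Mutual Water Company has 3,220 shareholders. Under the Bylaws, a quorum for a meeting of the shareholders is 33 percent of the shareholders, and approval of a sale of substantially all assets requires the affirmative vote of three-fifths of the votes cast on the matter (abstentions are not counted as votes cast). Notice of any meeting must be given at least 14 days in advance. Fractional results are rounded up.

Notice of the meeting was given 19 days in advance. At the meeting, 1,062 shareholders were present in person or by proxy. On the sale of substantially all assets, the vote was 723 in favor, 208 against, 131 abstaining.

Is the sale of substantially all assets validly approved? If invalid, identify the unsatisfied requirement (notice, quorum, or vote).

Notice: 19 days given; 14 required. Satisfied.
Quorum: 33% of 3,220 = 1,062.60, rounded up to 1,063; 1,062 present. Not satisfied.
Vote: requires three-fifths of the votes cast (1,062 − 131 abstaining = 931); 3/5 of 931 = 558.60, rounded up to 559, so 559 needed; 723 in favor. Satisfied.

Invalid — quorum requirement not satisfied.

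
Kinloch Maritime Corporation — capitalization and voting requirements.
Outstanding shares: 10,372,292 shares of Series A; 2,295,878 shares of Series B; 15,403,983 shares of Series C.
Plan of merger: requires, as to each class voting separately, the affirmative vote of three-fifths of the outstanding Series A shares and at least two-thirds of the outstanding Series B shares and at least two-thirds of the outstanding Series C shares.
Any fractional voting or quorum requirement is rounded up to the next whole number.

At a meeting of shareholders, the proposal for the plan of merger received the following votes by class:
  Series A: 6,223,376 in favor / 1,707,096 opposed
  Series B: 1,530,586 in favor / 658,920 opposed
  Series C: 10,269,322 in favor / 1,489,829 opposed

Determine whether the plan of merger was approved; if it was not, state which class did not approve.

Series A: 3/5 of 10372292 = 6223375.20, rounded up to 6223376; 6,223,376 required, 6,223,376 in favor — approved.
Series B: 2/3 of 2295878 = 1530585.33, rounded up to 1530586; 1,530,586 required, 1,530,586 in favor — approved.
Series C: 2/3 of 15403983 = 10269322; 10,269,322 required, 10,269,322 in favor — approved.

Approved — every class gave the required vote.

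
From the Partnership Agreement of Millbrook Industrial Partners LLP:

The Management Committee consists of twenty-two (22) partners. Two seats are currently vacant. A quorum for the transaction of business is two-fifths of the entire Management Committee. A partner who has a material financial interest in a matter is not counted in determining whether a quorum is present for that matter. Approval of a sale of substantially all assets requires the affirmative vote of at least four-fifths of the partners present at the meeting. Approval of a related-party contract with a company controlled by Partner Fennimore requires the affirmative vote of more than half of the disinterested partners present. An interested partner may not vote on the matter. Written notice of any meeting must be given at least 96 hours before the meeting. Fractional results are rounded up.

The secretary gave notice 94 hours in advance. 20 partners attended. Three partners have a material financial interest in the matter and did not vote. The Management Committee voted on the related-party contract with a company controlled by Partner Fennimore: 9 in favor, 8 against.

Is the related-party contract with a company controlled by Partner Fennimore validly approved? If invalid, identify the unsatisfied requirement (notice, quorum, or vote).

Notice: 94 hours given; 96 required (94 < 96). Not satisfied.
Quorum: 20 present, but the 3 interested partners do not count, leaving 17. Quorum is 9. Satisfied.
Vote: the related-party contract with a company controlled by Partner Fennimore requires a majority of the disinterested partners present (20 − 3 = 17). A majority of 17 is 9, so 9 affirmative votes are needed; 9 voted in favor. Satisfied.

Invalid — notice requirement not satisfied.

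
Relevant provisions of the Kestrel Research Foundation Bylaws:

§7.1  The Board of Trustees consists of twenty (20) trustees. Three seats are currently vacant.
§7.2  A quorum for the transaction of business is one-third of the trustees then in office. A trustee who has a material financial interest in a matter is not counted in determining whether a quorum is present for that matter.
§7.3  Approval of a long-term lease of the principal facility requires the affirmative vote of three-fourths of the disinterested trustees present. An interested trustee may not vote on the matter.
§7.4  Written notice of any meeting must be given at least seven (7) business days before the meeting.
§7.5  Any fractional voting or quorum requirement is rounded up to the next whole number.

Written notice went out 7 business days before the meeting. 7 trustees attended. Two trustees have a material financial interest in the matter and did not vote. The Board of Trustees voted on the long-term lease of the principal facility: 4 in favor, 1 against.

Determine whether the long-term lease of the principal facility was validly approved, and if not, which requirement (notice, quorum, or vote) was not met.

Notice: 7 business days given; 7 required (7 ≥ 7). Satisfied.
Quorum: 7 present, but the 2 interested trustees do not count, leaving 5. Quorum is 6. Not satisfied.
Vote: the long-term lease of the principal facility requires three-fourths of the disinterested trustees present (7 − 2 = 5). 3/4 of 5 = 3.75, rounded up to 4, so 4 affirmative votes are needed; 4 voted in favor. Satisfied. (Moot — without a quorum no business can be validly transacted.)

Invalid — quorum requirement not satisfied.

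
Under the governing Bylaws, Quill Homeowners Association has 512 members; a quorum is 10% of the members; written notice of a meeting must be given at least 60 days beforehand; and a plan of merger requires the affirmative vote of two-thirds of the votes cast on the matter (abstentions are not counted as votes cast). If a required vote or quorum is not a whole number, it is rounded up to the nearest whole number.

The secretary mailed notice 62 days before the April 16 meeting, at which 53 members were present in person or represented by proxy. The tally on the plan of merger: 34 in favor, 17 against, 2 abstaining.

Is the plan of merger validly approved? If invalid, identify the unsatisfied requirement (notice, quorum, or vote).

Notice: 62 days given; 60 required. Satisfied.
Quorum: 10% of 512 = 51.20, rounded up to 52; 53 present. Satisfied.
Vote: requires two-thirds of the votes cast (53 − 2 abstaining = 51); 2/3 of 51 = 34, so 34 needed; 34 in favor. Satisfied.

Valid — all requirements satisfied.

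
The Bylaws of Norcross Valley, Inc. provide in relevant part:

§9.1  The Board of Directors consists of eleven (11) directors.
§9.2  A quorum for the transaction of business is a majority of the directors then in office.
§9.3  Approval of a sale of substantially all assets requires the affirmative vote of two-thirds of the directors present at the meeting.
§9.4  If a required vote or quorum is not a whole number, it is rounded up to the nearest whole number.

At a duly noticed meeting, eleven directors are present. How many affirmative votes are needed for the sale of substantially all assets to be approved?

The sale of substantially all assets requires two-thirds of the directors present (11).
2/3 of 11 = 7.33, rounded up to 8.

8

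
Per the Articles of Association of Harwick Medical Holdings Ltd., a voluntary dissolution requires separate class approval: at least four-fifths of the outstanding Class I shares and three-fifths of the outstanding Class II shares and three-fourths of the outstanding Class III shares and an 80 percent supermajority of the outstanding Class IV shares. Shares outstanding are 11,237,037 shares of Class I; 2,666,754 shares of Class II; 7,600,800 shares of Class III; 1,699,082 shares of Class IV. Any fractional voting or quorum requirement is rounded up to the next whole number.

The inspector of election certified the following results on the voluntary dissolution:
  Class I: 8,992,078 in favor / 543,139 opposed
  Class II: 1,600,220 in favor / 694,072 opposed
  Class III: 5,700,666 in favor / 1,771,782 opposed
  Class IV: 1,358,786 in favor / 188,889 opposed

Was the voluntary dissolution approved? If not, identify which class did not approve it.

Not approved — the Class IV shares did not give the required vote.

Class I: 4/5 of 11237037 = 8989629.60, rounded up to 8989630; 8,989,630 required, 8,992,078 in favor — approved.
Class II: 3/5 of 2666754 = 1600052.40, rounded up to 1600053; 1,600,053 required, 1,600,220 in favor — approved.
Class III: 3/4 of 7600800 = 5700600; 5,700,600 required, 5,700,666 in favor — approved.
Class IV: 4/5 of 1699082 = 1359265.60, rounded up to 1359266; 1,359,266 required, 1,358,786 in favor — not approved.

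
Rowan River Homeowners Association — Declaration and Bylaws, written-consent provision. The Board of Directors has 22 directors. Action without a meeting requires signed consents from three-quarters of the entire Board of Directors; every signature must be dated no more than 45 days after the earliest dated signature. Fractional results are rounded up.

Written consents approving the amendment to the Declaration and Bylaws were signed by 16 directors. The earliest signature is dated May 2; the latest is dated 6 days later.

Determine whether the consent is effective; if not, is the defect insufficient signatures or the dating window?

Signatures required: three-quarters of 22 — 3/4 of 22 = 16.50, rounded up to 17, so 17 needed; 16 signed. Insufficient.
Dating window: the latest signature is 6 days after the earliest; the limit is 45 days. Within the window.

Not effective — insufficient signatures.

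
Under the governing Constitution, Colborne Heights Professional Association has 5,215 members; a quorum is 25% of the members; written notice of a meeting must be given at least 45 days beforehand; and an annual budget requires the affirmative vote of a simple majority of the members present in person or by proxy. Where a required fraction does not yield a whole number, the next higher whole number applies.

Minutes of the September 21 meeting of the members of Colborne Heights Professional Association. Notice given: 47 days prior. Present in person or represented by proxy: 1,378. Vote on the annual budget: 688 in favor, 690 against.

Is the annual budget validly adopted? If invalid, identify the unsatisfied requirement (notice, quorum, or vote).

Notice: 47 days given; 45 required. Satisfied.
Quorum: 25% of 5,215 = 1,303.75, rounded up to 1,304; 1,378 present. Satisfied.
Vote: requires a majority of those present (1,378); a majority of 1378 is 690, so 690 needed; 688 in favor. Not satisfied.

Invalid — vote requirement not satisfied.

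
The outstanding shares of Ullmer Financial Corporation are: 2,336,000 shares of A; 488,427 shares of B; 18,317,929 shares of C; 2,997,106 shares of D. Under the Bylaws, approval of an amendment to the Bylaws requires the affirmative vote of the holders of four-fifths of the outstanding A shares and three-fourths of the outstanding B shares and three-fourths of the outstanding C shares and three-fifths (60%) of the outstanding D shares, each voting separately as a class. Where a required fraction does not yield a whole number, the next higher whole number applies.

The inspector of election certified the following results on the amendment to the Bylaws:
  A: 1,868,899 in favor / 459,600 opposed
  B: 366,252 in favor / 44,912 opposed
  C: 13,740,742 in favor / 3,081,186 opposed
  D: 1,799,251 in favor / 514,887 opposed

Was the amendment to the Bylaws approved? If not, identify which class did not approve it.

A: 4/5 of 2336000 = 1868800; 1,868,800 required, 1,868,899 in favor — approved.
B: 3/4 of 488427 = 366320.25, rounded up to 366321; 366,321 required, 366,252 in favor — not approved.
C: 3/4 of 18317929 = 13738446.75, rounded up to 13738447; 13,738,447 required, 13,740,742 in favor — approved.
D: 3/5 of 2997106 = 1798263.60, rounded up to 1798264; 1,798,264 required, 1,799,251 in favor — approved.

Not approved — the B shares did not give the required vote.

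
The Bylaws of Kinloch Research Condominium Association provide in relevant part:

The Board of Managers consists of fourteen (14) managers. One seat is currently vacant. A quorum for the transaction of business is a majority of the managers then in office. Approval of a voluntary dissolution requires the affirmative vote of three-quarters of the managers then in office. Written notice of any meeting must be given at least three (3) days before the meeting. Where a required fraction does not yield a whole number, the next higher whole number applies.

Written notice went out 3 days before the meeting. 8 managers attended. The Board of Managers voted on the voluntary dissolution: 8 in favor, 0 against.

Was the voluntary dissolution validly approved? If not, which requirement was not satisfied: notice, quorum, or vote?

Invalid — vote requirement not satisfied.

Notice: 3 days given; 3 required (3 ≥ 3). Satisfied.
Quorum: 8 present; quorum is 7. Satisfied.
Vote: the voluntary dissolution requires three-fourths of the managers then in office (13). 3/4 of 13 = 9.75, rounded up to 10, so 10 affirmative votes are needed; 8 voted in favor. Not satisfied.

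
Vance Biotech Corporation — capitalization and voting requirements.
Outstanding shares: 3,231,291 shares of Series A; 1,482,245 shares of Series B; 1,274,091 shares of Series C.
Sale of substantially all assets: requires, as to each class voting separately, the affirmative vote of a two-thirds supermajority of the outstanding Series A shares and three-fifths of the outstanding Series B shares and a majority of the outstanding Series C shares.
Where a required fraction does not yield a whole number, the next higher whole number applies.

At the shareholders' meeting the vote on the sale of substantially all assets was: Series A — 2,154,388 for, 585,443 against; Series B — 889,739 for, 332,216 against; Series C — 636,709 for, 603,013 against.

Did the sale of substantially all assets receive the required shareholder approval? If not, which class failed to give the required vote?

Series A: 2/3 of 3231291 = 2154194; 2,154,194 required, 2,154,388 in favor — approved.
Series B: 3/5 of 1482245 = 889347; 889,347 required, 889,739 in favor — approved.
Series C: a majority of 1274091 is 637046; 637,046 required, 636,709 in favor — not approved.

Not approved — the Series C shares did not give the required vote.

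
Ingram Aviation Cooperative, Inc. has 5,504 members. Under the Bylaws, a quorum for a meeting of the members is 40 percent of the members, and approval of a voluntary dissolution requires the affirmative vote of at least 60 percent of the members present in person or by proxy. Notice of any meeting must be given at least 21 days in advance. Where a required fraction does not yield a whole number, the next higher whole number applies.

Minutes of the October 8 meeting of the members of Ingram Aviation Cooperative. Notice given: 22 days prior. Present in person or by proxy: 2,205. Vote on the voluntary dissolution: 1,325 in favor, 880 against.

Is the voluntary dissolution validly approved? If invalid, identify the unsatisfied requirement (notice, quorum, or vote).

Notice: 22 days given; 21 required. Satisfied.
Quorum: 40% of 5,504 = 2,201.60, rounded up to 2,202; 2,205 present. Satisfied.
Vote: requires three-fifths of those present (2,205); 3/5 of 2205 = 1323, so 1,323 needed; 1,325 in favor. Satisfied.

Valid — all requirements satisfied.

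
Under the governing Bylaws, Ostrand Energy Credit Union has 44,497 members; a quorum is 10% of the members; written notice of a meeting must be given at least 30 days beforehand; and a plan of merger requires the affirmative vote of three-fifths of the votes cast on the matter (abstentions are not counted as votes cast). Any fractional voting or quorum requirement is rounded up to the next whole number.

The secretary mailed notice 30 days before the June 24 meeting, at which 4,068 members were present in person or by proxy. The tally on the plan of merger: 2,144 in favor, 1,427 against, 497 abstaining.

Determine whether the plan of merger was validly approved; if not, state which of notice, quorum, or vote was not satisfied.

Invalid — quorum requirement not satisfied.

Notice: 30 days given; 30 required. Satisfied.
Quorum: 10% of 44,497 = 4,449.70, rounded up to 4,450; 4,068 present. Not satisfied.
Vote: requires three-fifths of the votes cast (4,068 − 497 abstaining = 3,571); 3/5 of 3571 = 2142.60, rounded up to 2143, so 2,143 needed; 2,144 in favor. Satisfied.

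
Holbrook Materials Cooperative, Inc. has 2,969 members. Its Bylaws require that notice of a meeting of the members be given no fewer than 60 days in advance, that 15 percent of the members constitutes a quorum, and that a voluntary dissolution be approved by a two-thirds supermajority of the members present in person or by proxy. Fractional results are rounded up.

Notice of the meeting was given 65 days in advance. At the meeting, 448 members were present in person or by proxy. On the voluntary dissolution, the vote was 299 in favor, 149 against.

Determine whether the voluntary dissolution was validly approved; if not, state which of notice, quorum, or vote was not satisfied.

Valid — all requirements satisfied.

Notice: 65 days given; 60 required. Satisfied.
Quorum: 15% of 2,969 = 445.35, rounded up to 446; 448 present. Satisfied.
Vote: requires two-thirds of those present (448); 2/3 of 448 = 298.67, rounded up to 299, so 299 needed; 299 in favor. Satisfied.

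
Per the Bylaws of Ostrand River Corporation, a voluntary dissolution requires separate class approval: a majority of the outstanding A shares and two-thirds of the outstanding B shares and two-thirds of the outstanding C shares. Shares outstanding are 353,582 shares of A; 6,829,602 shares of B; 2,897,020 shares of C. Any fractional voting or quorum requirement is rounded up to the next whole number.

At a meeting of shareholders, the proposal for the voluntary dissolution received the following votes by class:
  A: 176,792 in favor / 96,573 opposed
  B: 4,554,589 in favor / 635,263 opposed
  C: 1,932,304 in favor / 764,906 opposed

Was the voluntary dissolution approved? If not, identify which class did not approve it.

Approved — every class gave the required vote.

A: a majority of 353582 is 176792; 176,792 required, 176,792 in favor — approved.
B: 2/3 of 6829602 = 4553068; 4,553,068 required, 4,554,589 in favor — approved.
C: 2/3 of 2897020 = 1931346.67, rounded up to 1931347; 1,931,347 required, 1,932,304 in favor — approved.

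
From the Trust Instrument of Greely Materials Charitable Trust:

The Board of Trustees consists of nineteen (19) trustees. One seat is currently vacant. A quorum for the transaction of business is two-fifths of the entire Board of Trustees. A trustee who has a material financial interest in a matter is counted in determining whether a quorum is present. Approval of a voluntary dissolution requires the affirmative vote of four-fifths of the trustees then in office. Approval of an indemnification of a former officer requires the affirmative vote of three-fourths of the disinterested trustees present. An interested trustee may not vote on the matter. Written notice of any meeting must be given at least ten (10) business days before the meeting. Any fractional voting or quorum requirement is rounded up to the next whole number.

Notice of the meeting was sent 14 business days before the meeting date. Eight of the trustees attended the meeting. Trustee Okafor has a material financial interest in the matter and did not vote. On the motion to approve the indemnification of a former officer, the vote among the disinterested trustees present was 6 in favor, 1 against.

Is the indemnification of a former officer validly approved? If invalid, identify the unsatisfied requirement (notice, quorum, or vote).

Notice: 14 business days given; 10 required (14 ≥ 10). Satisfied.
Quorum: 8 present (interested trustees count toward quorum); quorum is 8. Satisfied.
Vote: the indemnification of a former officer requires three-fourths of the disinterested trustees present (8 − 1 = 7). 3/4 of 7 = 5.25, rounded up to 6, so 6 affirmative votes are needed; 6 voted in favor. Satisfied.

Valid — all requirements satisfied.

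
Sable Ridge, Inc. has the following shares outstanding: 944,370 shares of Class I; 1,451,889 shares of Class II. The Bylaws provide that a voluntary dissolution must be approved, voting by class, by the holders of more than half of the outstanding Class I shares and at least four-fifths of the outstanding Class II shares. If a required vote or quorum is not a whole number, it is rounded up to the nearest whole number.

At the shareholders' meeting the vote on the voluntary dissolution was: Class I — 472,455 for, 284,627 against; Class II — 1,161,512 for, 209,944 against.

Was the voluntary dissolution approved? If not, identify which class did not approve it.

Class I: a majority of 944370 is 472186; 472,186 required, 472,455 in favor — approved.
Class II: 4/5 of 1451889 = 1161511.20, rounded up to 1161512; 1,161,512 required, 1,161,512 in favor — approved.

Approved — every class gave the required vote.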